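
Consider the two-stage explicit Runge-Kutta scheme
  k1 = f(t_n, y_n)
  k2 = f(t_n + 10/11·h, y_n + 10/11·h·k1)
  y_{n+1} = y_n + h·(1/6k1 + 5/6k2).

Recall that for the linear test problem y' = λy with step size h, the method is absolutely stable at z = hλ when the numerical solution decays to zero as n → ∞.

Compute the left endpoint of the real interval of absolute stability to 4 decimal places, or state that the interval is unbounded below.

Test eqn y'=λy, z=hλ:
  k1=λy_n ⇒ h·k1=z·y_n;  k2=λ(1+10/11z)y_n ⇒ h·k2=z(1+10/11z)y_n
  y_{n+1}/y_n = 1 + 1/6z + 5/6z(1+10/11z) = 1 + z + 25/33z²
  ⇒ R(z) = 1 + z + 25/33z².

Solve |R(x)|<1 on ℝ⁻.
x=-1.42: |R|=1.1076
R=1: x+25/33x²=0 ⇒ x=−33/25=-1.3200; min R=1−1/(4·25/33)=0.6700>−1
Confirm numerically:
  x=-1.238: |R|=0.92309 <1
  x=-0.995: |R|=0.75502 <1
  x=-0.835: |R|=0.69320 <1
  x=-1.708: |R|=1.50205 >1
  x=-1.573: |R|=1.30149 >1
  x=-1.521: |R|=1.23161 >1
Interval (-1.3200, 0).

z* = -1.3200.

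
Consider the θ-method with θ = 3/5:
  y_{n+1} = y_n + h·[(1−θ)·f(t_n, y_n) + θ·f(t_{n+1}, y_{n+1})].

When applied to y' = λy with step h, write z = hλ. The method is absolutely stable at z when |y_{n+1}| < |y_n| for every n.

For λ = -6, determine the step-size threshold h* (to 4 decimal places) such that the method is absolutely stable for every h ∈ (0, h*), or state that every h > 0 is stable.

unbounded; (−∞, 0). Any h>0 works for λ=-6.

With y'=λy (z=hλ):
  y_{n+1} = y_n + z·[2/5·y_n + 3/5·y_{n+1}] ⇒ (1 − 3/5z)y_{n+1} = (1 + 2/5z)y_n
  R(z) = (1 + 2/5z)/(1 − 3/5z).

Boundary: |R(x)|=1, x<0.
x=-0.49: |R|=0.6213
x=-2: |R|=0.0909
x=-10: |R|=0.4286
x=-100: |R|=0.6393
θ=3/5≥1/2 ⇒ |1+2/5x|<|1−3/5x| ∀x<0 ⇒ unbounded interval.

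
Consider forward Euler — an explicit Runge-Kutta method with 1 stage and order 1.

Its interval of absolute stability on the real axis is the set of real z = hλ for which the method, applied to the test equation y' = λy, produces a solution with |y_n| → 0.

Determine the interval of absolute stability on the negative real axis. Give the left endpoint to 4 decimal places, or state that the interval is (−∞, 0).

(-2.0000, 0).

Test eqn y'=λy, z=hλ:
  order 1, 1-stage ⇒ R(z)=1+z
  (e.g. R(-0.7)=0.30000, |R|=0.30000)

Find x<0 with |R(x)|<1.
x=-0.7: |R|=0.3000
|R(-1.72)|=0.7200 |R(-1.6)|=0.6000 |R(-0.74)|=0.2600
Bisect:
  x_lo=-2.5177 |R|=1.5177  x_hi=-0.2327 |R|=0.7673
  mid=-1.37522 |R|=0.37522 →hi
  mid=-1.94647 |R|=0.94647 →hi
  mid=-2.23209 |R|=1.23209 →lo
  mid=-2.08928 |R|=1.08928 →lo
  mid=-2.01788 |R|=1.01788 →lo
  mid=-1.98217 |R|=0.98217 →hi
  mid=-2.00002 |R|=1.00002 →lo
  mid=-1.99110 |R|=0.99110 →hi
  mid=-1.99556 |R|=0.99556 →hi
  mid=-1.99779 |R|=0.99779 →hi
  ...
  [-2.00002,-1.99988] ⇒ x*=-2.0000
So |R|<1 on (-2.0000, 0).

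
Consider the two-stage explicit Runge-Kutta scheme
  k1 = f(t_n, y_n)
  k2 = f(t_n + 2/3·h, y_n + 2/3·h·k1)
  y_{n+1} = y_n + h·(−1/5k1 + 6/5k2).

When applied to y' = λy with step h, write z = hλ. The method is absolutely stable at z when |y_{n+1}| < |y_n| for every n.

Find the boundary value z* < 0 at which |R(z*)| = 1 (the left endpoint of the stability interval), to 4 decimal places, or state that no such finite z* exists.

left endpoint -1.2500.

Test eqn y'=λy, z=hλ:
  k1=λy_n ⇒ h·k1=z·y_n;  k2=λ(1+2/3z)y_n ⇒ h·k2=z(1+2/3z)y_n
  y_{n+1}/y_n = 1 − 1/5z + 6/5z(1+2/3z) = 1 + z + 4/5z²
  Hence R(z) = 1 + z + 4/5z².

Find x<0 with |R(x)|<1.
x=-0.78: |R|=0.7067
R=1: x+4/5x²=0 ⇒ x=−5/4=-1.2500; min R=1−1/(4·4/5)=0.6875>−1
Confirm numerically:
  x=-1.091: |R|=0.86122 <1
  x=-0.992: |R|=0.79525 <1
  x=-0.712: |R|=0.69356 <1
  x=-0.674: |R|=0.68942 <1
  x=-1.675: |R|=1.56950 >1
  x=-1.507: |R|=1.30984 >1
  x=-1.482: |R|=1.27506 >1
So |R|<1 on (-1.2500, 0).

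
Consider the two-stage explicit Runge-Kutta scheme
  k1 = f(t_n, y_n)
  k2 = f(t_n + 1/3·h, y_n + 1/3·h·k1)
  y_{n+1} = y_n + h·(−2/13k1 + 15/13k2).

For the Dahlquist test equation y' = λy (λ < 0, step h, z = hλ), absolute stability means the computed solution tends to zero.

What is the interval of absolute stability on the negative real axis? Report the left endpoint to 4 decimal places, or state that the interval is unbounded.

With y'=λy (z=hλ):
  k1=λy_n ⇒ h·k1=z·y_n;  k2=λ(1+1/3z)y_n ⇒ h·k2=z(1+1/3z)y_n
  y_{n+1}/y_n = 1 − 2/13z + 15/13z(1+1/3z) = 1 + z + 5/13z²
  ⇒ R(z) = 1 + z + 5/13z².

Need |R(x)|<1, x<0.
x=-0.54: |R|=0.5722
R=1: x+5/13x²=0 ⇒ x=−13/5=-2.6000; min R=1−1/(4·5/13)=0.3500>−1
Confirm numerically:
  x=-1.540: |R|=0.37215 <1
  x=-1.514: |R|=0.36761 <1
  x=-1.203: |R|=0.35362 <1
  x=-2.794: |R|=1.20848 >1
  x=-2.700: |R|=1.10385 >1
So |R|<1 on (-2.6000, 0).

(-2.6000, 0).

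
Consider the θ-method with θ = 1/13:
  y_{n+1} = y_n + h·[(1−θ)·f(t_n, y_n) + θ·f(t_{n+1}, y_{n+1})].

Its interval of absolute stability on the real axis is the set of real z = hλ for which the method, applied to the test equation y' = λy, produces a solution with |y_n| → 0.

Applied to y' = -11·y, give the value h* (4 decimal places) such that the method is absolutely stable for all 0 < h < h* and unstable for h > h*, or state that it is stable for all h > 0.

Set f=λy, z=hλ:
  y_{n+1} = y_n + z·[12/13·y_n + 1/13·y_{n+1}] ⇒ (1 − 1/13z)y_{n+1} = (1 + 12/13z)y_n
  Hence R(z) = (1 + 12/13z)/(1 − 1/13z).

Boundary: |R(x)|=1, x<0.
x=-1.22: |R|=0.1153
R=−1: 1+12/13x = −1+1/13x ⇒ -11/13x=2 ⇒ x=2/(-11/13)=-2.3636
Confirm numerically:
  x=-2.208: |R|=0.88743 <1
  x=-1.895: |R|=0.65391 <1
  x=-1.526: |R|=0.36569 <1
  x=-1.285: |R|=0.16941 <1
  x=-2.887: |R|=1.36237 >1
  x=-2.849: |R|=1.33687 >1
  x=-2.649: |R|=1.20059 >1
Stable set (-2.3636, 0).

(-2.3636,0); λ=-11 ⇒ h* = (26/11)/11 = 0.2149.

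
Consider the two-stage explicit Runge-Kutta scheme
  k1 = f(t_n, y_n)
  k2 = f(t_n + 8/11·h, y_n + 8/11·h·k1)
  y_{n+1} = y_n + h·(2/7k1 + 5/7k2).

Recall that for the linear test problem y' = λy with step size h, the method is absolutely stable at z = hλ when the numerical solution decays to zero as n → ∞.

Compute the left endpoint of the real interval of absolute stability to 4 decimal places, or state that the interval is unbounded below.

left endpoint -1.9250.

Set f=λy, z=hλ:
  k1=λy_n ⇒ h·k1=z·y_n;  k2=λ(1+8/11z)y_n ⇒ h·k2=z(1+8/11z)y_n
  y_{n+1}/y_n = 1 + 2/7z + 5/7z(1+8/11z) = 1 + z + 40/77z²
  Hence R(z) = 1 + z + 40/77z².

Find x<0 with |R(x)|<1.
x=-1.71: |R|=0.8090
R=1: x+40/77x²=0 ⇒ x=−77/40=-1.9250; min R=1−1/(4·40/77)=0.5188>−1
Confirm numerically:
  x=-1.875: |R|=0.95130 <1
  x=-1.862: |R|=0.93906 <1
  x=-1.832: |R|=0.91149 <1
  x=-1.619: |R|=0.74264 <1
  x=-2.495: |R|=1.73878 >1
  x=-2.331: |R|=1.49163 >1
  x=-2.309: |R|=1.46060 >1
So |R|<1 on (-1.9250, 0).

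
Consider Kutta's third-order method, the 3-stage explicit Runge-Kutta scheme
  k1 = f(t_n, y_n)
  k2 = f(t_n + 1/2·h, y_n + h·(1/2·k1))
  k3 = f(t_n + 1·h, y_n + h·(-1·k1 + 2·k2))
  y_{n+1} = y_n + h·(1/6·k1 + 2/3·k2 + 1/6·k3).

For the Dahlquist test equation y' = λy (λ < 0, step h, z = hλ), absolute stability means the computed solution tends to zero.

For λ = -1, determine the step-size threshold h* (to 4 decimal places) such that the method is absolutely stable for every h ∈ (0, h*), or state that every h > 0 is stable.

With y'=λy (z=hλ):
  order 3, 3-stage ⇒ R(z)=1+z+z^2/2+z^3/6
  (e.g. R(-1.22)=0.22156, |R|=0.22156)

Boundary: |R(x)|=1, x<0.
x=-1.22: |R|=0.2216
|R(-2.74)|=1.4147 |R(-2.22)|=0.5793 |R(-1.32)|=0.1679
Bisect:
  x_lo=-2.9608 |R|=1.9036  x_hi=-0.1377 |R|=0.8713
  mid=-1.54926 |R|=0.03108 →hi
  mid=-2.25504 |R|=0.62366 →hi
  mid=-2.60793 |R|=1.16349 →lo
  mid=-2.43148 |R|=0.87129 →hi
  mid=-2.51970 |R|=1.01148 →lo
  mid=-2.47559 |R|=0.93995 →hi
  mid=-2.49765 |R|=0.97535 →hi
  mid=-2.50868 |R|=0.99332 →hi
  mid=-2.51419 |R|=1.00238 →lo
  mid=-2.51143 |R|=0.99784 →hi
  ...
  [-2.51281,-2.51264] ⇒ x*=-2.5127
So |R|<1 on (-2.5127, 0).

(-2.5127,0); λ=-1 ⇒ h* = 2.5127.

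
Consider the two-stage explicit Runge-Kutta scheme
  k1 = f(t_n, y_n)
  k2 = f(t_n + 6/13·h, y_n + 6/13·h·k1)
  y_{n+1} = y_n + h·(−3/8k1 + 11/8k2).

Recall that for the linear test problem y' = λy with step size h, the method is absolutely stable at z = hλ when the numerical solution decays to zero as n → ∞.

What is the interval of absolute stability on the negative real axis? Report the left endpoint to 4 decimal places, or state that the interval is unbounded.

z∈(-1.5758,0).

With y'=λy (z=hλ):
  k1=λy_n ⇒ h·k1=z·y_n;  k2=λ(1+6/13z)y_n ⇒ h·k2=z(1+6/13z)y_n
  y_{n+1}/y_n = 1 − 3/8z + 11/8z(1+6/13z) = 1 + z + 33/52z²
  so R(z) = 1 + z + 33/52z².

Boundary: |R(x)|=1, x<0.
x=-0.91: |R|=0.6155
R=1: x+33/52x²=0 ⇒ x=−52/33=-1.5758; min R=1−1/(4·33/52)=0.6061>−1
Confirm numerically:
  x=-1.457: |R|=0.89019 <1
  x=-1.346: |R|=0.80374 <1
  x=-0.900: |R|=0.61404 <1
  x=-0.850: |R|=0.60851 <1
  x=-2.075: |R|=1.65742 >1
  x=-1.886: |R|=1.37132 >1
  x=-1.757: |R|=1.20209 >1
So |R|<1 on (-1.5758, 0).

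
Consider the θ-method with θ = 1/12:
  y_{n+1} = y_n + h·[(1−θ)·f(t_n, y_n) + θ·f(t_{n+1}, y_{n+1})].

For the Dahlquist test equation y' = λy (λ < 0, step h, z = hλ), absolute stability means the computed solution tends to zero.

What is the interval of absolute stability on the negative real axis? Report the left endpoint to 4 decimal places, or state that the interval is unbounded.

Test eqn y'=λy, z=hλ:
  y_{n+1} = y_n + z·[11/12·y_n + 1/12·y_{n+1}] ⇒ (1 − 1/12z)y_{n+1} = (1 + 11/12z)y_n
  Hence R(z) = (1 + 11/12z)/(1 − 1/12z).

Solve |R(x)|<1 on ℝ⁻.
x=-1.36: |R|=0.2216
R=−1: 1+11/12x = −1+1/12x ⇒ -5/6x=2 ⇒ x=2/(-5/6)=-2.4000
Confirm numerically:
  x=-2.379: |R|=0.98540 <1
  x=-1.794: |R|=0.56068 <1
  x=-1.166: |R|=0.06274 <1
  x=-2.963: |R|=1.37626 >1
  x=-2.912: |R|=1.34335 >1
  x=-2.583: |R|=1.12549 >1
So |R|<1 on (-2.4000, 0).

z∈(-2.4000,0).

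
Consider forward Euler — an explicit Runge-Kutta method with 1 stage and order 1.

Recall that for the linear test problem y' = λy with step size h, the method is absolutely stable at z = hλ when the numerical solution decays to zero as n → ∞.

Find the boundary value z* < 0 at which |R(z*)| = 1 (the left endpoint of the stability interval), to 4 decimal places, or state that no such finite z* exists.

z* = -2.0000.

Test eqn y'=λy, z=hλ:
  order 1, 1-stage ⇒ R(z)=1+z
  (e.g. R(-0.43)=0.57000, |R|=0.57000)

Solve |R(x)|<1 on ℝ⁻.
x=-0.43: |R|=0.5700
|R(-1.96)|=0.9600 |R(-0.97)|=0.0300 |R(-0.54)|=0.4600
Bisect:
  x_lo=-2.4310 |R|=1.4310  x_hi=-0.3621 |R|=0.6379
  mid=-1.39656 |R|=0.39656 →hi
  mid=-1.91379 |R|=0.91379 →hi
  mid=-2.17241 |R|=1.17241 →lo
  mid=-2.04310 |R|=1.04310 →lo
  mid=-1.97845 |R|=0.97845 →hi
  mid=-2.01077 |R|=1.01077 →lo
  mid=-1.99461 |R|=0.99461 →hi
  mid=-2.00269 |R|=1.00269 →lo
  mid=-1.99865 |R|=0.99865 →hi
  ...
  [-2.00004,-1.99991] ⇒ x*=-2.0000
Stable set (-2.0000, 0).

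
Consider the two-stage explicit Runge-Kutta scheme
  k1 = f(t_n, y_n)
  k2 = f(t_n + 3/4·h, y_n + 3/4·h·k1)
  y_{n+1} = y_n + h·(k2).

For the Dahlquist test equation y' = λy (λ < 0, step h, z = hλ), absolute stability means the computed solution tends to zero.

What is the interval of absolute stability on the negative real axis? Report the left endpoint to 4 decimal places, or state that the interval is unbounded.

Set f=λy, z=hλ:
  k1=λy_n ⇒ h·k1=z·y_n;  k2=λ(1+3/4z)y_n ⇒ h·k2=z(1+3/4z)y_n
  y_{n+1}/y_n = 1 + z(1+3/4z) = 1 + z + 3/4z²
  Hence R(z) = 1 + z + 3/4z².

Solve |R(x)|<1 on ℝ⁻.
x=-0.65: |R|=0.6669
R=1: x+3/4x²=0 ⇒ x=−4/3=-1.3333; min R=1−1/(4·3/4)=0.6667>−1
Confirm numerically:
  x=-1.313: |R|=0.97998 <1
  x=-1.294: |R|=0.96183 <1
  x=-1.126: |R|=0.82491 <1
  x=-1.784: |R|=1.60299 >1
  x=-1.755: |R|=1.55502 >1
  x=-1.737: |R|=1.52588 >1
Interval (-1.3333, 0).

(-1.3333, 0).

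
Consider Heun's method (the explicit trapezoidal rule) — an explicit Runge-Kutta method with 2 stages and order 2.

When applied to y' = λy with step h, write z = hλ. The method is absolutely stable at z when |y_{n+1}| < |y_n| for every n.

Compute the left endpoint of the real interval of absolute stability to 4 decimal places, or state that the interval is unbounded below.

z* = -2.0000.

On y'=λy, z=hλ:
  order 2, 2-stage ⇒ R(z)=1+z+z^2/2
  (e.g. R(-0.9)=0.50500, |R|=0.50500)

Find x<0 with |R(x)|<1.
x=-0.9: |R|=0.5050
|R(-2.01)|=1.0100 |R(-1.2)|=0.5200 |R(-1.06)|=0.5018
Bisect:
  x_lo=-2.8304 |R|=2.1752  x_hi=-0.2593 |R|=0.7743
  mid=-1.54489 |R|=0.64845 →hi
  mid=-2.18766 |R|=1.20527 →lo
  mid=-1.86627 |R|=0.87522 →hi
  mid=-2.02697 |R|=1.02733 →lo
  mid=-1.94662 |R|=0.94805 →hi
  mid=-1.98679 |R|=0.98688 →hi
  mid=-2.00688 |R|=1.00690 →lo
  mid=-1.99684 |R|=0.99684 →hi
  mid=-2.00186 |R|=1.00186 →lo
  ...
  [-2.00013,-1.99998] ⇒ x*=-2.0000
So |R|<1 on (-2.0000, 0).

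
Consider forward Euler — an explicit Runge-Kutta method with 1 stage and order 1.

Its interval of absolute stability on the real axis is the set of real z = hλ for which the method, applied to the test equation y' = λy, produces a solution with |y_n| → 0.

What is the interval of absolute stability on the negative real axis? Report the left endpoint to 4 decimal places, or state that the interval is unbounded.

With y'=λy (z=hλ):
  order 1, 1-stage ⇒ R(z)=1+z
  (e.g. R(-0.31)=0.69000, |R|=0.69000)

Need |R(x)|<1, x<0.
x=-0.31: |R|=0.6900
|R(-2.15)|=1.1500 |R(-1.02)|=0.0200 |R(-0.93)|=0.0700
Bisect:
  x_lo=-2.7913 |R|=1.7913  x_hi=-0.3501 |R|=0.6499
  mid=-1.57069 |R|=0.57069 →hi
  mid=-2.18100 |R|=1.18100 →lo
  mid=-1.87585 |R|=0.87585 →hi
  mid=-2.02842 |R|=1.02842 →lo
  mid=-1.95213 |R|=0.95213 →hi
  mid=-1.99028 |R|=0.99028 →hi
  mid=-2.00935 |R|=1.00935 →lo
  mid=-1.99981 |R|=0.99981 →hi
  mid=-2.00458 |R|=1.00458 →lo
  mid=-2.00220 |R|=1.00220 →lo
  ...
  [-2.00011,-1.99996] ⇒ x*=-2.0000
Interval (-2.0000, 0).

(-2.0000, 0).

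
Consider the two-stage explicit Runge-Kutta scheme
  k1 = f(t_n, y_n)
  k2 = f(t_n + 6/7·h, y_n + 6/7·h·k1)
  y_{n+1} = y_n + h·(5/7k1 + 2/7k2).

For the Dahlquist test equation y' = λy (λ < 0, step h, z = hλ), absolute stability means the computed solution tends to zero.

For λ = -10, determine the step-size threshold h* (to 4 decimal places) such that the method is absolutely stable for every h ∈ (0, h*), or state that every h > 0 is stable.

With y'=λy (z=hλ):
  k1=λy_n ⇒ h·k1=z·y_n;  k2=λ(1+6/7z)y_n ⇒ h·k2=z(1+6/7z)y_n
  y_{n+1}/y_n = 1 + 5/7z + 2/7z(1+6/7z) = 1 + z + 12/49z²
  R(z) = 1 + z + 12/49z².

Find x<0 with |R(x)|<1.
x=-0.63: |R|=0.4672
R=1: x+12/49x²=0 ⇒ x=−49/12=-4.0833; min R=1−1/(4·12/49)=-0.0208>−1
Confirm numerically:
  x=-3.623: |R|=0.59156 <1
  x=-3.424: |R|=0.44713 <1
  x=-3.008: |R|=0.20785 <1
  x=-4.266: |R|=1.19084 >1
  x=-4.256: |R|=1.17997 >1
Stable set (-4.0833, 0).

(-4.0833,0); λ=-10 ⇒ h* = (49/12)/10 = 0.4083.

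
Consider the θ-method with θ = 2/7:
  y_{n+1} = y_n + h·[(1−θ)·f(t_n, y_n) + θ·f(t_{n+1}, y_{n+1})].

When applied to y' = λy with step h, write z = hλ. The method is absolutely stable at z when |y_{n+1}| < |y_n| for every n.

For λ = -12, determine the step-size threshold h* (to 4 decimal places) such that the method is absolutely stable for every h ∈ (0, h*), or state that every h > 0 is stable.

(-4.6667,0); λ=-12 ⇒ h* = (14/3)/12 = 0.3889.

Set f=λy, z=hλ:
  y_{n+1} = y_n + z·[5/7·y_n + 2/7·y_{n+1}] ⇒ (1 − 2/7z)y_{n+1} = (1 + 5/7z)y_n
  ⇒ R(z) = (1 + 5/7z)/(1 − 2/7z).

Need |R(x)|<1, x<0.
x=-0.83: |R|=0.3291
R=−1: 1+5/7x = −1+2/7x ⇒ -3/7x=2 ⇒ x=2/(-3/7)=-4.6667
Confirm numerically:
  x=-4.335: |R|=0.93650 <1
  x=-3.439: |R|=0.73462 <1
  x=-3.161: |R|=0.66094 <1
  x=-2.547: |R|=0.47420 <1
  x=-5.036: |R|=1.06490 >1
  x=-5.018: |R|=1.06187 >1
So |R|<1 on (-4.6667, 0).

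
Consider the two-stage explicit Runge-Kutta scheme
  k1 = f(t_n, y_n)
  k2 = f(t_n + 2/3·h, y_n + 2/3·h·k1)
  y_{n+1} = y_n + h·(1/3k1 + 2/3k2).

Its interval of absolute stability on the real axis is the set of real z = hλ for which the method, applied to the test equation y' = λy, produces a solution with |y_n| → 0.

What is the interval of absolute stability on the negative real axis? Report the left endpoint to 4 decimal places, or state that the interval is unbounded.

Set f=λy, z=hλ:
  k1=λy_n ⇒ h·k1=z·y_n;  k2=λ(1+2/3z)y_n ⇒ h·k2=z(1+2/3z)y_n
  y_{n+1}/y_n = 1 + 1/3z + 2/3z(1+2/3z) = 1 + z + 4/9z²
  R(z) = 1 + z + 4/9z².

Solve |R(x)|<1 on ℝ⁻.
x=-1.68: |R|=0.5744
R=1: x+4/9x²=0 ⇒ x=−9/4=-2.2500; min R=1−1/(4·4/9)=0.4375>−1
Confirm numerically:
  x=-1.590: |R|=0.53360 <1
  x=-1.581: |R|=0.52992 <1
  x=-0.980: |R|=0.44684 <1
  x=-2.485: |R|=1.25954 >1
  x=-2.401: |R|=1.16113 >1
Interval (-2.2500, 0).

(-2.2500, 0).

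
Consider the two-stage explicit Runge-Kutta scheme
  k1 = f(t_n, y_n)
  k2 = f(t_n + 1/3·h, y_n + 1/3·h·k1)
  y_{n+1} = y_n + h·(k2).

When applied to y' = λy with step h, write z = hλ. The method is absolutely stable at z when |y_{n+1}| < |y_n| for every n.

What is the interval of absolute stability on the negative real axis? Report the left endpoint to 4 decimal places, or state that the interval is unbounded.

z∈(-3.0000,0).

On y'=λy, z=hλ:
  k1=λy_n ⇒ h·k1=z·y_n;  k2=λ(1+1/3z)y_n ⇒ h·k2=z(1+1/3z)y_n
  y_{n+1}/y_n = 1 + z(1+1/3z) = 1 + z + 1/3z²
  so R(z) = 1 + z + 1/3z².

Find x<0 with |R(x)|<1.
x=-1.07: |R|=0.3116
R=1: x+1/3x²=0 ⇒ x=−3=-3.0000; min R=1−1/(4·1/3)=0.2500>−1
Confirm numerically:
  x=-2.703: |R|=0.73240 <1
  x=-2.702: |R|=0.73160 <1
  x=-1.975: |R|=0.32521 <1
  x=-3.583: |R|=1.69630 >1
  x=-3.125: |R|=1.13021 >1
Stable set (-3.0000, 0).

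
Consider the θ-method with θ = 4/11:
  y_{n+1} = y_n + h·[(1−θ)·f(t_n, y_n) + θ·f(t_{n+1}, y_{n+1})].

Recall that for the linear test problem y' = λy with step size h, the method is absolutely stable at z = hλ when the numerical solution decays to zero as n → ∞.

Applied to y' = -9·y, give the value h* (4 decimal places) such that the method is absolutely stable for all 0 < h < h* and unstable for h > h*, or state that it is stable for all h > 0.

(-7.3333,0); λ=-9 ⇒ h* = (22/3)/9 = 0.8148.

With y'=λy (z=hλ):
  y_{n+1} = y_n + z·[7/11·y_n + 4/11·y_{n+1}] ⇒ (1 − 4/11z)y_{n+1} = (1 + 7/11z)y_n
  Hence R(z) = (1 + 7/11z)/(1 − 4/11z).

Boundary: |R(x)|=1, x<0.
x=-0.41: |R|=0.6432
R=−1: 1+7/11x = −1+4/11x ⇒ -3/11x=2 ⇒ x=2/(-3/11)=-7.3333
Confirm numerically:
  x=-7.171: |R|=0.98773 <1
  x=-4.819: |R|=0.75086 <1
  x=-3.948: |R|=0.62093 <1
  x=-7.915: |R|=1.04090 >1
  x=-7.481: |R|=1.01082 >1
Interval (-7.3333, 0).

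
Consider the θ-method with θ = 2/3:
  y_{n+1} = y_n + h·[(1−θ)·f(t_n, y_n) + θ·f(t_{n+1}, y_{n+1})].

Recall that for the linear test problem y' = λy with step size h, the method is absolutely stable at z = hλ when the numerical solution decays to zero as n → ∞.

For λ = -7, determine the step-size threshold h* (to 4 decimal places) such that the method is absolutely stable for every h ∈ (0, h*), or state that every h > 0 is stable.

interval (−∞, 0). Any h>0 works for λ=-7.

Set f=λy, z=hλ:
  y_{n+1} = y_n + z·[1/3·y_n + 2/3·y_{n+1}] ⇒ (1 − 2/3z)y_{n+1} = (1 + 1/3z)y_n
  so R(z) = (1 + 1/3z)/(1 − 2/3z).

Need |R(x)|<1, x<0.
x=-0.67: |R|=0.5369
x=-2: |R|=0.1429
x=-10: |R|=0.3043
x=-100: |R|=0.4778
θ=2/3≥1/2 ⇒ |1+1/3x|<|1−2/3x| ∀x<0 ⇒ interval (−∞,0).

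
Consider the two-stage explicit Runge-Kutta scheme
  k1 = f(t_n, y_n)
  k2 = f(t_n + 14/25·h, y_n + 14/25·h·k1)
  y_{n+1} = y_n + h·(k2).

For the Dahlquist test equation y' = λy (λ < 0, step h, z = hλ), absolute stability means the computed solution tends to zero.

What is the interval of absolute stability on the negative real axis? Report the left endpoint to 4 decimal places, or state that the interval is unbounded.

With y'=λy (z=hλ):
  k1=λy_n ⇒ h·k1=z·y_n;  k2=λ(1+14/25z)y_n ⇒ h·k2=z(1+14/25z)y_n
  y_{n+1}/y_n = 1 + z(1+14/25z) = 1 + z + 14/25z²
  ⇒ R(z) = 1 + z + 14/25z².

Find x<0 with |R(x)|<1.
x=-1.07: |R|=0.5711
R=1: x+14/25x²=0 ⇒ x=−25/14=-1.7857; min R=1−1/(4·14/25)=0.5536>−1
Confirm numerically:
  x=-1.592: |R|=0.82730 <1
  x=-1.307: |R|=0.64962 <1
  x=-1.187: |R|=0.60202 <1
  x=-0.973: |R|=0.55717 <1
  x=-1.840: |R|=1.05594 >1
  x=-1.823: |R|=1.03806 >1
Interval (-1.7857, 0).

z∈(-1.7857,0).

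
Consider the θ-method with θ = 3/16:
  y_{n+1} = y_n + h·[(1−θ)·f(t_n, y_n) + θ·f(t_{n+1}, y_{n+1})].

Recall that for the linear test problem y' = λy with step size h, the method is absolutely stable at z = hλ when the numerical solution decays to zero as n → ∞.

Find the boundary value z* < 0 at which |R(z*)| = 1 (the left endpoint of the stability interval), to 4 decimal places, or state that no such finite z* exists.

Test eqn y'=λy, z=hλ:
  y_{n+1} = y_n + z·[13/16·y_n + 3/16·y_{n+1}] ⇒ (1 − 3/16z)y_{n+1} = (1 + 13/16z)y_n
  Hence R(z) = (1 + 13/16z)/(1 − 3/16z).

Find x<0 with |R(x)|<1.
x=-1.75: |R|=0.3176
R=−1: 1+13/16x = −1+3/16x ⇒ -5/8x=2 ⇒ x=2/(-5/8)=-3.2000
Confirm numerically:
  x=-3.175: |R|=0.99021 <1
  x=-2.732: |R|=0.80658 <1
  x=-1.335: |R|=0.06773 <1
  x=-3.684: |R|=1.17891 >1
  x=-3.526: |R|=1.12266 >1
  x=-3.284: |R|=1.03249 >1
So |R|<1 on (-3.2000, 0).

left endpoint -3.2000.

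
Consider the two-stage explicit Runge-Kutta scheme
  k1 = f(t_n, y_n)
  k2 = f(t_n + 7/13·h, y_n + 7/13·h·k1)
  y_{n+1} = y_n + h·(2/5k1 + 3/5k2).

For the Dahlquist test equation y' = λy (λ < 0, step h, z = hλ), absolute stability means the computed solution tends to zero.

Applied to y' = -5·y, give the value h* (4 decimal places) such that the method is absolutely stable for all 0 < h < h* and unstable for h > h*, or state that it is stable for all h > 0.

Test eqn y'=λy, z=hλ:
  k1=λy_n ⇒ h·k1=z·y_n;  k2=λ(1+7/13z)y_n ⇒ h·k2=z(1+7/13z)y_n
  y_{n+1}/y_n = 1 + 2/5z + 3/5z(1+7/13z) = 1 + z + 21/65z²
  Hence R(z) = 1 + z + 21/65z².

Need |R(x)|<1, x<0.
x=-1.21: |R|=0.2630
R=1: x+21/65x²=0 ⇒ x=−65/21=-3.0952; min R=1−1/(4·21/65)=0.2262>−1
Confirm numerically:
  x=-2.829: |R|=0.75666 <1
  x=-2.265: |R|=0.39246 <1
  x=-2.165: |R|=0.34933 <1
  x=-3.619: |R|=1.61239 >1
  x=-3.589: |R|=1.57253 >1
Stable set (-3.0952, 0).

(-3.0952,0); λ=-5 ⇒ h* = (65/21)/5 = 0.6190.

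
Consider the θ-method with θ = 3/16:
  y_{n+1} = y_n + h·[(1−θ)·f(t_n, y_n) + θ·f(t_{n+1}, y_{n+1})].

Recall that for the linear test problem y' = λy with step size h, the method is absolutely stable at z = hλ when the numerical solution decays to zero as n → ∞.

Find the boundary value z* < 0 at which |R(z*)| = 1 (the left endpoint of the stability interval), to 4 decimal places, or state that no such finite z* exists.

left endpoint -3.2000.

On y'=λy, z=hλ:
  y_{n+1} = y_n + z·[13/16·y_n + 3/16·y_{n+1}] ⇒ (1 − 3/16z)y_{n+1} = (1 + 13/16z)y_n
  ⇒ R(z) = (1 + 13/16z)/(1 − 3/16z).

Boundary: |R(x)|=1, x<0.
x=-1.43: |R|=0.1276
R=−1: 1+13/16x = −1+3/16x ⇒ -5/8x=2 ⇒ x=2/(-5/8)=-3.2000
Confirm numerically:
  x=-3.176: |R|=0.99060 <1
  x=-2.781: |R|=0.82788 <1
  x=-2.730: |R|=0.80570 <1
  x=-1.337: |R|=0.06901 <1
  x=-3.748: |R|=1.20115 >1
  x=-3.722: |R|=1.19215 >1
  x=-3.619: |R|=1.15601 >1
So |R|<1 on (-3.2000, 0).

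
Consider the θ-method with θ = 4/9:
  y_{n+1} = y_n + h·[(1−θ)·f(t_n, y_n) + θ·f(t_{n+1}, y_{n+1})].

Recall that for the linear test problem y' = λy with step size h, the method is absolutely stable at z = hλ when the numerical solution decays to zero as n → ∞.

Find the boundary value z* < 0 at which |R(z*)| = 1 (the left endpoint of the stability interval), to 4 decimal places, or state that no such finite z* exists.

left endpoint -18.0000.

Set f=λy, z=hλ:
  y_{n+1} = y_n + z·[5/9·y_n + 4/9·y_{n+1}] ⇒ (1 − 4/9z)y_{n+1} = (1 + 5/9z)y_n
  so R(z) = (1 + 5/9z)/(1 − 4/9z).

Solve |R(x)|<1 on ℝ⁻.
x=-0.63: |R|=0.5078
R=−1: 1+5/9x = −1+4/9x ⇒ -1/9x=2 ⇒ x=2/(-1/9)=-18.0000
Confirm numerically:
  x=-16.277: |R|=0.97675 <1
  x=-9.416: |R|=0.81605 <1
  x=-8.161: |R|=0.76374 <1
  x=-8.154: |R|=0.76341 <1
  x=-18.525: |R|=1.00632 >1
  x=-18.474: |R|=1.00572 >1
  x=-18.459: |R|=1.00554 >1
Interval (-18.0000, 0).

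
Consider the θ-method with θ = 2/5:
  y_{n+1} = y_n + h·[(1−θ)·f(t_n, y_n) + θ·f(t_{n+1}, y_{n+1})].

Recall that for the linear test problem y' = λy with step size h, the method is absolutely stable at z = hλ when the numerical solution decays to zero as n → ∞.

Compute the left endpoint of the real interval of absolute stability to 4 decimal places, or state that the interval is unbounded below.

z* = -10.0000.

On y'=λy, z=hλ:
  y_{n+1} = y_n + z·[3/5·y_n + 2/5·y_{n+1}] ⇒ (1 − 2/5z)y_{n+1} = (1 + 3/5z)y_n
  ⇒ R(z) = (1 + 3/5z)/(1 − 2/5z).

Boundary: |R(x)|=1, x<0.
x=-1.08: |R|=0.2458
R=−1: 1+3/5x = −1+2/5x ⇒ -1/5x=2 ⇒ x=2/(-1/5)=-10.0000
Confirm numerically:
  x=-9.680: |R|=0.98686 <1
  x=-8.273: |R|=0.91985 <1
  x=-7.843: |R|=0.89573 <1
  x=-10.192: |R|=1.00756 >1
  x=-10.129: |R|=1.00511 >1
  x=-10.053: |R|=1.00211 >1
Interval (-10.0000, 0).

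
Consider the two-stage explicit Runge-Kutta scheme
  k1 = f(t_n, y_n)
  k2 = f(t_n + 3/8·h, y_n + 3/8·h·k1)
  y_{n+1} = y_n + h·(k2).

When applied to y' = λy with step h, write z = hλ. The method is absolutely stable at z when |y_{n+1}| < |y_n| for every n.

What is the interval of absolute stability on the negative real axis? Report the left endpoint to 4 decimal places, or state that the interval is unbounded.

On y'=λy, z=hλ:
  k1=λy_n ⇒ h·k1=z·y_n;  k2=λ(1+3/8z)y_n ⇒ h·k2=z(1+3/8z)y_n
  y_{n+1}/y_n = 1 + z(1+3/8z) = 1 + z + 3/8z²
  so R(z) = 1 + z + 3/8z².

Find x<0 with |R(x)|<1.
x=-1.46: |R|=0.3394
R=1: x+3/8x²=0 ⇒ x=−8/3=-2.6667; min R=1−1/(4·3/8)=0.3333>−1
Confirm numerically:
  x=-2.558: |R|=0.89576 <1
  x=-2.536: |R|=0.87574 <1
  x=-1.434: |R|=0.33713 <1
  x=-1.194: |R|=0.34061 <1
  x=-3.216: |R|=1.66250 >1
  x=-2.740: |R|=1.07535 >1
Stable set (-2.6667, 0).

z∈(-2.6667,0).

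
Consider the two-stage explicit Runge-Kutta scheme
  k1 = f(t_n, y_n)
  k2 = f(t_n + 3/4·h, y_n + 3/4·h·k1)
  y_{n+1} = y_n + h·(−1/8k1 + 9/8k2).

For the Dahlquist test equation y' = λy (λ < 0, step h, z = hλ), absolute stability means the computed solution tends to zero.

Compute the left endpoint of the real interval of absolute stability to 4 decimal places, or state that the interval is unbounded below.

Set f=λy, z=hλ:
  k1=λy_n ⇒ h·k1=z·y_n;  k2=λ(1+3/4z)y_n ⇒ h·k2=z(1+3/4z)y_n
  y_{n+1}/y_n = 1 − 1/8z + 9/8z(1+3/4z) = 1 + z + 27/32z²
  so R(z) = 1 + z + 27/32z².

Find x<0 with |R(x)|<1.
x=-0.45: |R|=0.7209
R=1: x+27/32x²=0 ⇒ x=−32/27=-1.1852; min R=1−1/(4·27/32)=0.7037>−1
Confirm numerically:
  x=-1.128: |R|=0.94557 <1
  x=-0.953: |R|=0.81330 <1
  x=-0.882: |R|=0.77437 <1
  x=-0.732: |R|=0.72010 <1
  x=-1.676: |R|=1.69407 >1
  x=-1.554: |R|=1.48359 >1
  x=-1.379: |R|=1.22551 >1
Stable set (-1.1852, 0).

left endpoint -1.1852.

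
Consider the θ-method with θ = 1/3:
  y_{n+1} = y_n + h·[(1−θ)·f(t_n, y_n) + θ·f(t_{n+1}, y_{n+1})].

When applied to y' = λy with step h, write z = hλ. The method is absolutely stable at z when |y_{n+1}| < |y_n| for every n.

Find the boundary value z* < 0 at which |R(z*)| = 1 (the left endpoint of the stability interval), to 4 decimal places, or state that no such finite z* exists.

left endpoint -6.0000.

On y'=λy, z=hλ:
  y_{n+1} = y_n + z·[2/3·y_n + 1/3·y_{n+1}] ⇒ (1 − 1/3z)y_{n+1} = (1 + 2/3z)y_n
  so R(z) = (1 + 2/3z)/(1 − 1/3z).

Need |R(x)|<1, x<0.
x=-0.79: |R|=0.3747
R=−1: 1+2/3x = −1+1/3x ⇒ -1/3x=2 ⇒ x=2/(-1/3)=-6.0000
Confirm numerically:
  x=-5.893: |R|=0.98797 <1
  x=-5.094: |R|=0.88807 <1
  x=-5.035: |R|=0.87990 <1
  x=-3.308: |R|=0.57324 <1
  x=-6.376: |R|=1.04010 >1
  x=-6.343: |R|=1.03671 >1
  x=-6.284: |R|=1.03059 >1
Interval (-6.0000, 0).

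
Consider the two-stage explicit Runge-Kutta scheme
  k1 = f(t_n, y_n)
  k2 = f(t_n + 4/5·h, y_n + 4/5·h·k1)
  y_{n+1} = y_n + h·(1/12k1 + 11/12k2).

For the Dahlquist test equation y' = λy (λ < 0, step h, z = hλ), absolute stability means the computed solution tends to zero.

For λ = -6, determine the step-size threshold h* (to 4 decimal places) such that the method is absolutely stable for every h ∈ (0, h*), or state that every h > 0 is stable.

On y'=λy, z=hλ:
  k1=λy_n ⇒ h·k1=z·y_n;  k2=λ(1+4/5z)y_n ⇒ h·k2=z(1+4/5z)y_n
  y_{n+1}/y_n = 1 + 1/12z + 11/12z(1+4/5z) = 1 + z + 11/15z²
  Hence R(z) = 1 + z + 11/15z².

Boundary: |R(x)|=1, x<0.
x=-0.68: |R|=0.6591
R=1: x+11/15x²=0 ⇒ x=−15/11=-1.3636; min R=1−1/(4·11/15)=0.6591>−1
Confirm numerically:
  x=-1.058: |R|=0.76287 <1
  x=-0.879: |R|=0.68760 <1
  x=-0.595: |R|=0.66462 <1
  x=-1.902: |R|=1.75091 >1
  x=-1.759: |R|=1.50999 >1
  x=-1.394: |R|=1.03104 >1
Interval (-1.3636, 0).

(-1.3636,0); λ=-6 ⇒ h* = (15/11)/6 = 0.2273.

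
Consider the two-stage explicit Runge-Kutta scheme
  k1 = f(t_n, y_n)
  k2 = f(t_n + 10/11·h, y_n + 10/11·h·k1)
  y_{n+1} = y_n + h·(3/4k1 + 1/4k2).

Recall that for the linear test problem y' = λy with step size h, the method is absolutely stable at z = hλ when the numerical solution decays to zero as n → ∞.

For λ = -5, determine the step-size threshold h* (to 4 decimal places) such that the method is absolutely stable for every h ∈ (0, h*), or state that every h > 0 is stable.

(-4.4000,0); λ=-5 ⇒ h* = (22/5)/5 = 0.8800.

On y'=λy, z=hλ:
  k1=λy_n ⇒ h·k1=z·y_n;  k2=λ(1+10/11z)y_n ⇒ h·k2=z(1+10/11z)y_n
  y_{n+1}/y_n = 1 + 3/4z + 1/4z(1+10/11z) = 1 + z + 5/22z²
  Hence R(z) = 1 + z + 5/22z².

Solve |R(x)|<1 on ℝ⁻.
x=-1.28: |R|=0.0924
R=1: x+5/22x²=0 ⇒ x=−22/5=-4.4000; min R=1−1/(4·5/22)=-0.1000>−1
Confirm numerically:
  x=-3.952: |R|=0.59761 <1
  x=-3.880: |R|=0.54145 <1
  x=-3.054: |R|=0.06575 <1
  x=-2.683: |R|=0.04698 <1
  x=-4.912: |R|=1.57158 >1
  x=-4.835: |R|=1.47801 >1
  x=-4.808: |R|=1.44583 >1
So |R|<1 on (-4.4000, 0).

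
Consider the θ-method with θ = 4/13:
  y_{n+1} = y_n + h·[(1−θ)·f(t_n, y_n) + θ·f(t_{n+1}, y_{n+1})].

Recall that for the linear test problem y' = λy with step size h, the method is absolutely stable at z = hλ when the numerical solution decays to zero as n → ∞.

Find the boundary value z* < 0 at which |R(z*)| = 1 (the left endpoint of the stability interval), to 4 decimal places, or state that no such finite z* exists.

left endpoint -5.2000.

Test eqn y'=λy, z=hλ:
  y_{n+1} = y_n + z·[9/13·y_n + 4/13·y_{n+1}] ⇒ (1 − 4/13z)y_{n+1} = (1 + 9/13z)y_n
  so R(z) = (1 + 9/13z)/(1 − 4/13z).

Find x<0 with |R(x)|<1.
x=-1.7: |R|=0.1162
R=−1: 1+9/13x = −1+4/13x ⇒ -5/13x=2 ⇒ x=2/(-5/13)=-5.2000
Confirm numerically:
  x=-4.592: |R|=0.90309 <1
  x=-3.497: |R|=0.68449 <1
  x=-2.125: |R|=0.28488 <1
  x=-5.624: |R|=1.05973 >1
  x=-5.605: |R|=1.05717 >1
Interval (-5.2000, 0).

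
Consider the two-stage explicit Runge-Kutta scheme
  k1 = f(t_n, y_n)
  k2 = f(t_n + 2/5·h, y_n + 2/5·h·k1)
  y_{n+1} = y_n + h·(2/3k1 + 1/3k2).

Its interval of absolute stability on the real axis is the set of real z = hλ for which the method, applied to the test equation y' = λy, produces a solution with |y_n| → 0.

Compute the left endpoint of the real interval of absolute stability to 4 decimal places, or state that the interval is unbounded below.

z* = -7.5000.

On y'=λy, z=hλ:
  k1=λy_n ⇒ h·k1=z·y_n;  k2=λ(1+2/5z)y_n ⇒ h·k2=z(1+2/5z)y_n
  y_{n+1}/y_n = 1 + 2/3z + 1/3z(1+2/5z) = 1 + z + 2/15z²
  R(z) = 1 + z + 2/15z².

Need |R(x)|<1, x<0.
x=-1.67: |R|=0.2981
R=1: x+2/15x²=0 ⇒ x=−15/2=-7.5000; min R=1−1/(4·2/15)=-0.8750>−1
Confirm numerically:
  x=-5.613: |R|=0.41223 <1
  x=-4.237: |R|=0.84338 <1
  x=-3.805: |R|=0.87460 <1
  x=-8.081: |R|=1.62601 >1
  x=-7.735: |R|=1.24236 >1
So |R|<1 on (-7.5000, 0).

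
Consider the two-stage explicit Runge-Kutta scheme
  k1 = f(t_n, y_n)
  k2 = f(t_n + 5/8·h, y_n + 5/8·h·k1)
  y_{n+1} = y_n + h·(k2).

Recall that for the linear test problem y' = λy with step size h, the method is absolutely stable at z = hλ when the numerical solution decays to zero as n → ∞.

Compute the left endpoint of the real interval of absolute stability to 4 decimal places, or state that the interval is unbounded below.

With y'=λy (z=hλ):
  k1=λy_n ⇒ h·k1=z·y_n;  k2=λ(1+5/8z)y_n ⇒ h·k2=z(1+5/8z)y_n
  y_{n+1}/y_n = 1 + z(1+5/8z) = 1 + z + 5/8z²
  so R(z) = 1 + z + 5/8z².

Find x<0 with |R(x)|<1.
x=-1.31: |R|=0.7626
R=1: x+5/8x²=0 ⇒ x=−8/5=-1.6000; min R=1−1/(4·5/8)=0.6000>−1
Confirm numerically:
  x=-1.543: |R|=0.94503 <1
  x=-1.338: |R|=0.78090 <1
  x=-0.898: |R|=0.60600 <1
  x=-0.655: |R|=0.61314 <1
  x=-1.755: |R|=1.17002 >1
  x=-1.740: |R|=1.15225 >1
Interval (-1.6000, 0).

left endpoint -1.6000.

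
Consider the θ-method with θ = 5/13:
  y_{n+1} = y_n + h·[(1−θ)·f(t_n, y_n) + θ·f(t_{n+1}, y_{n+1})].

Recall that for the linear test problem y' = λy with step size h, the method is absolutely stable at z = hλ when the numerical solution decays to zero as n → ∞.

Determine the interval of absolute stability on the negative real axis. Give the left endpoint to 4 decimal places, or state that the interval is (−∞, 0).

z∈(-8.6667,0).

Set f=λy, z=hλ:
  y_{n+1} = y_n + z·[8/13·y_n + 5/13·y_{n+1}] ⇒ (1 − 5/13z)y_{n+1} = (1 + 8/13z)y_n
  R(z) = (1 + 8/13z)/(1 − 5/13z).

Boundary: |R(x)|=1, x<0.
x=-1.75: |R|=0.0460
R=−1: 1+8/13x = −1+5/13x ⇒ -3/13x=2 ⇒ x=2/(-3/13)=-8.6667
Confirm numerically:
  x=-8.266: |R|=0.97788 <1
  x=-7.283: |R|=0.91600 <1
  x=-6.022: |R|=0.81596 <1
  x=-5.504: |R|=0.76584 <1
  x=-9.171: |R|=1.02571 >1
  x=-9.054: |R|=1.01994 >1
  x=-8.875: |R|=1.01089 >1
Stable set (-8.6667, 0).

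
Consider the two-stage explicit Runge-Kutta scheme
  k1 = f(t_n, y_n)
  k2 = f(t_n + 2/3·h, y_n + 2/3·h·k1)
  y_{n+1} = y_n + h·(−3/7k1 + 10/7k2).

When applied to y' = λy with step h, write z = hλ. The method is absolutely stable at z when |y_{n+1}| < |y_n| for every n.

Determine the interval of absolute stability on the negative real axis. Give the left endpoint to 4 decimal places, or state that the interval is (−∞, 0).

(-1.0500, 0).

With y'=λy (z=hλ):
  k1=λy_n ⇒ h·k1=z·y_n;  k2=λ(1+2/3z)y_n ⇒ h·k2=z(1+2/3z)y_n
  y_{n+1}/y_n = 1 − 3/7z + 10/7z(1+2/3z) = 1 + z + 20/21z²
  R(z) = 1 + z + 20/21z².

Boundary: |R(x)|=1, x<0.
x=-0.76: |R|=0.7901
R=1: x+20/21x²=0 ⇒ x=−21/20=-1.0500; min R=1−1/(4·20/21)=0.7375>−1
Confirm numerically:
  x=-0.913: |R|=0.88088 <1
  x=-0.879: |R|=0.85685 <1
  x=-0.615: |R|=0.74521 <1
  x=-1.608: |R|=1.85454 >1
  x=-1.081: |R|=1.03192 >1
Stable set (-1.0500, 0).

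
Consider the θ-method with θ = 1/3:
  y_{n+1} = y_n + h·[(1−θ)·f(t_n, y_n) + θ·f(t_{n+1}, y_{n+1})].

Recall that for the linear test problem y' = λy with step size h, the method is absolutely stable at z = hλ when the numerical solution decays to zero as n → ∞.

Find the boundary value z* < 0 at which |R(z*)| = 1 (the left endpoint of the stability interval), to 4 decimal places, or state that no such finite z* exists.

On y'=λy, z=hλ:
  y_{n+1} = y_n + z·[2/3·y_n + 1/3·y_{n+1}] ⇒ (1 − 1/3z)y_{n+1} = (1 + 2/3z)y_n
  R(z) = (1 + 2/3z)/(1 − 1/3z).

Solve |R(x)|<1 on ℝ⁻.
x=-1.75: |R|=0.1053
R=−1: 1+2/3x = −1+1/3x ⇒ -1/3x=2 ⇒ x=2/(-1/3)=-6.0000
Confirm numerically:
  x=-5.850: |R|=0.98305 <1
  x=-5.335: |R|=0.92022 <1
  x=-4.066: |R|=0.72629 <1
  x=-3.345: |R|=0.58156 <1
  x=-6.538: |R|=1.05641 >1
  x=-6.491: |R|=1.05173 >1
  x=-6.307: |R|=1.03299 >1
Stable set (-6.0000, 0).

z* = -6.0000.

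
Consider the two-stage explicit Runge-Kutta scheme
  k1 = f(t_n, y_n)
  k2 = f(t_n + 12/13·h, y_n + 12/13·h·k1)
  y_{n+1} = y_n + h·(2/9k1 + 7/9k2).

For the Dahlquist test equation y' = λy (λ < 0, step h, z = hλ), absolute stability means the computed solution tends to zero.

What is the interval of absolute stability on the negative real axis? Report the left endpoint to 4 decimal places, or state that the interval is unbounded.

On y'=λy, z=hλ:
  k1=λy_n ⇒ h·k1=z·y_n;  k2=λ(1+12/13z)y_n ⇒ h·k2=z(1+12/13z)y_n
  y_{n+1}/y_n = 1 + 2/9z + 7/9z(1+12/13z) = 1 + z + 28/39z²
  ⇒ R(z) = 1 + z + 28/39z².

Solve |R(x)|<1 on ℝ⁻.
x=-0.36: |R|=0.7330
R=1: x+28/39x²=0 ⇒ x=−39/28=-1.3929; min R=1−1/(4·28/39)=0.6518>−1
Confirm numerically:
  x=-1.150: |R|=0.79949 <1
  x=-0.917: |R|=0.68672 <1
  x=-0.879: |R|=0.67572 <1
  x=-1.861: |R|=1.62549 >1
  x=-1.644: |R|=1.29643 >1
Stable set (-1.3929, 0).

z∈(-1.3929,0).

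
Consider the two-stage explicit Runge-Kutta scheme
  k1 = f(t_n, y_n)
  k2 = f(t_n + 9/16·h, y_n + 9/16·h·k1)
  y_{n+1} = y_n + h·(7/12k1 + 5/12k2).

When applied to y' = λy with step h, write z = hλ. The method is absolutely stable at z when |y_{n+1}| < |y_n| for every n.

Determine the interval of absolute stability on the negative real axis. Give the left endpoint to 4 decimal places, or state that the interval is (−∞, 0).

On y'=λy, z=hλ:
  k1=λy_n ⇒ h·k1=z·y_n;  k2=λ(1+9/16z)y_n ⇒ h·k2=z(1+9/16z)y_n
  y_{n+1}/y_n = 1 + 7/12z + 5/12z(1+9/16z) = 1 + z + 15/64z²
  so R(z) = 1 + z + 15/64z².

Find x<0 with |R(x)|<1.
x=-1.33: |R|=0.0846
R=1: x+15/64x²=0 ⇒ x=−64/15=-4.2667; min R=1−1/(4·15/64)=-0.0667>−1
Confirm numerically:
  x=-4.227: |R|=0.96070 <1
  x=-3.455: |R|=0.34274 <1
  x=-2.280: |R|=0.06163 <1
  x=-1.971: |R|=0.06049 <1
  x=-4.561: |R|=1.31464 >1
  x=-4.509: |R|=1.25610 >1
So |R|<1 on (-4.2667, 0).

z∈(-4.2667,0).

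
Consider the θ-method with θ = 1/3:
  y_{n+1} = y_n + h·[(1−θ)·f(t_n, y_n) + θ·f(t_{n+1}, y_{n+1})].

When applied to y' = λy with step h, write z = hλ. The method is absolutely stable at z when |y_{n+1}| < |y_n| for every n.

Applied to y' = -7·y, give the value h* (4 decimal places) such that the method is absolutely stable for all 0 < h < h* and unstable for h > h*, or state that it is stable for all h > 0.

Set f=λy, z=hλ:
  y_{n+1} = y_n + z·[2/3·y_n + 1/3·y_{n+1}] ⇒ (1 − 1/3z)y_{n+1} = (1 + 2/3z)y_n
  Hence R(z) = (1 + 2/3z)/(1 − 1/3z).

Solve |R(x)|<1 on ℝ⁻.
x=-1.51: |R|=0.0044
R=−1: 1+2/3x = −1+1/3x ⇒ -1/3x=2 ⇒ x=2/(-1/3)=-6.0000
Confirm numerically:
  x=-5.148: |R|=0.89543 <1
  x=-3.998: |R|=0.71392 <1
  x=-3.613: |R|=0.63904 <1
  x=-2.803: |R|=0.44908 <1
  x=-6.191: |R|=1.02078 >1
  x=-6.126: |R|=1.01381 >1
  x=-6.029: |R|=1.00321 >1
So |R|<1 on (-6.0000, 0).

(-6.0000,0); λ=-7 ⇒ h* = (6)/7 = 0.8571.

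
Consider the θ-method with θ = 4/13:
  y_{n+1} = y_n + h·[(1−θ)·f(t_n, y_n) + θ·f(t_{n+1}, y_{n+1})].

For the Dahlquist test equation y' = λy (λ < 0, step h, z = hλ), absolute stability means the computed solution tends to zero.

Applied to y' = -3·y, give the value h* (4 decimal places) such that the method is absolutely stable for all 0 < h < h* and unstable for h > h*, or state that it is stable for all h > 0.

With y'=λy (z=hλ):
  y_{n+1} = y_n + z·[9/13·y_n + 4/13·y_{n+1}] ⇒ (1 − 4/13z)y_{n+1} = (1 + 9/13z)y_n
  so R(z) = (1 + 9/13z)/(1 − 4/13z).

Find x<0 with |R(x)|<1.
x=-0.52: |R|=0.5517
R=−1: 1+9/13x = −1+4/13x ⇒ -5/13x=2 ⇒ x=2/(-5/13)=-5.2000
Confirm numerically:
  x=-4.035: |R|=0.80010 <1
  x=-3.202: |R|=0.61291 <1
  x=-3.093: |R|=0.58478 <1
  x=-5.611: |R|=1.05798 >1
  x=-5.267: |R|=1.00983 >1
Interval (-5.2000, 0).

(-5.2000,0); λ=-3 ⇒ h* = (26/5)/3 = 1.7333.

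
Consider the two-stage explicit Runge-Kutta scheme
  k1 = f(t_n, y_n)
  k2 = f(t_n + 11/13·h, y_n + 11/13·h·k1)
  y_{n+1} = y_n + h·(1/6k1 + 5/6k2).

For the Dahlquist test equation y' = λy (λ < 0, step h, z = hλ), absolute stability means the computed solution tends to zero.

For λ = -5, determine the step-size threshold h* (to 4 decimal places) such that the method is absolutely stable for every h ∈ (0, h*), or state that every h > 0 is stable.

(-1.4182,0); λ=-5 ⇒ h* = (78/55)/5 = 0.2836.

With y'=λy (z=hλ):
  k1=λy_n ⇒ h·k1=z·y_n;  k2=λ(1+11/13z)y_n ⇒ h·k2=z(1+11/13z)y_n
  y_{n+1}/y_n = 1 + 1/6z + 5/6z(1+11/13z) = 1 + z + 55/78z²
  Hence R(z) = 1 + z + 55/78z².

Boundary: |R(x)|=1, x<0.
x=-1.21: |R|=0.8224
R=1: x+55/78x²=0 ⇒ x=−78/55=-1.4182; min R=1−1/(4·55/78)=0.6455>−1
Confirm numerically:
  x=-1.321: |R|=0.90948 <1
  x=-1.154: |R|=0.78503 <1
  x=-0.852: |R|=0.65986 <1
  x=-0.645: |R|=0.64835 <1
  x=-1.791: |R|=1.47083 >1
  x=-1.770: |R|=1.43910 >1
  x=-1.546: |R|=1.13934 >1
Interval (-1.4182, 0).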